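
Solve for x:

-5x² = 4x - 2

x = -1.1483 or x = 0.3483

Rearrange to standard form: -5x² - 4x + 2 = 0.
Discriminant: (-4)² − 4·(-5)·2 = 56.
Quadratic formula: x = (4 ± √56) / (-10).
So x = -√(14)/5 - 2/5 ≈ -1.1483 or x = -2/5 + √(14)/5 ≈ 0.3483.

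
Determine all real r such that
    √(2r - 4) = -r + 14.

Square both sides: 2r - 4 = (-r + 14)².
Expand and rearrange: r² - 30r + 200 = 0.
Solving gives r = 20 or r = 10.
Check each candidate in the original equation:
  r = 20: √(36) = 6, while -r + 14 = -6 — extraneous.
  r = 10: √(16) = 4, while -r + 14 = 4 — valid.

r = 10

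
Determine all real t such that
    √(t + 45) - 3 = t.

Isolate the radical: √(t + 45) = t + 3.
Square both sides: t + 45 = (t + 3)².
Expand and rearrange: t² + 5t - 36 = 0.
Solving gives t = 4 or t = -9.
Check each candidate in the original equation:
  t = 4: √(49) = 7, while t + 3 = 7 — valid.
  t = -9: √(36) = 6, while t + 3 = -6 — extraneous.

t = 4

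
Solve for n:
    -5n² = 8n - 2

Rearrange to standard form: -5n² - 8n + 2 = 0.
Discriminant: (-8)² − 4·(-5)·2 = 104.
Quadratic formula: n = (8 ± √104) / (-10).
So n = -√(26)/5 - 4/5 ≈ -1.8198 or n = -4/5 + √(26)/5 ≈ 0.2198.

n = -1.8198 or n = 0.2198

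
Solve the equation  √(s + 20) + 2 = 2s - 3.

s = 5

Isolate the radical: √(s + 20) = 2s - 5.
Square both sides: s + 20 = (2s - 5)².
Expand and rearrange: 4s² - 21s + 5 = 0.
Solving gives s = 5 or s = 0.25.
Check each candidate in the original equation:
  s = 5: √(25) = 5, while 2s - 5 = 5 — valid.
  s = 0.25: √(20.25) = 4.5, while 2s - 5 = -4.5 — extraneous.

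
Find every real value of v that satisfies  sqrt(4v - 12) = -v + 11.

Square both sides: 4v - 12 = (-v + 11)^2.
Expand and rearrange: v^2 - 26v + 133 = 0.
Solving gives v = 19 or v = 7.
Check each candidate in the original equation:
  v = 19: sqrt(64) = 8, while -v + 11 = -8 — extraneous.
  v = 7: sqrt(16) = 4, while -v + 11 = 4 — valid.

v = 7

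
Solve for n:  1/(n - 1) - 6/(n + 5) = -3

Multiply both sides by (n - 1)(n + 5):
(n + 5) - 6(n - 1) = -3(n - 1)(n + 5).
Expand and collect terms: -3n² - 7n + 4 = 0.
By the quadratic formula, n = (7 ± √97) / -6, so n ≈ -2.8081 or n ≈ 0.4748.
Neither value makes a denominator zero (n ≠ 1, n ≠ -5), so both are valid.

n = -2.8081 or n = 0.4748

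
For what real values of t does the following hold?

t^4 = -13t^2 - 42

No real solutions.

Let u = t^2. The equation becomes u^2 + 13u + 42 = 0.
Factor: (u + 6)(u + 7) = 0, so u = -6 or u = -7.
t^2 = -6 < 0 has no real solution.
t^2 = -7 < 0 has no real solution.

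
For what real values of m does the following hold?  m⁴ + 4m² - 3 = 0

Let u = m². The equation becomes u² + 4u - 3 = 0.
By the quadratic formula, u = -2 + √(7) or u = -√(7) - 2.
m² = -2 + √(7) gives m = ±√(-2 + √(7)) ≈ ±0.8036.
m² = -√(7) - 2 < 0 has no real solution.

m = -0.8036 or m = 0.8036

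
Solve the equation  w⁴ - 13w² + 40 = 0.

w = -2.8284 or w = -2.2361 or w = 2.2361 or w = 2.8284

Let u = w². The equation becomes u² - 13u + 40 = 0.
Factor: (u - 5)(u - 8) = 0, so u = 5 or u = 8.
w² = 5 gives w = ±√(5) ≈ ±2.2361.
w² = 8 gives w = ±2·√(2) ≈ ±2.8284.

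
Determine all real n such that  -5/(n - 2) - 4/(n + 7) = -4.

n = -6.1332 or n = 3.3832

Multiply both sides by (n - 2)(n + 7):
-5(n + 7) - 4(n - 2) = -4(n - 2)(n + 7).
Expand and collect terms: -4n^2 - 11n + 83 = 0.
By the quadratic formula, n = (11 +/- sqrt(1449)) / -8, so n ~= -6.1332 or n ~= 3.3832.
Neither value makes a denominator zero (n != 2, n != -7), so both are valid.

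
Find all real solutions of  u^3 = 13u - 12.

Rearrange: u^3 - 13u + 12 = 0.
Possible rational roots are divisors of 12. Testing u = 1 gives 0, so (u - 1) is a factor.
Divide: u^3 - 13u + 12 = (u - 1)(u^2 + u - 12).
Factor the quadratic: u = 3 or u = -4.

u = -4 or u = 1 or u = 3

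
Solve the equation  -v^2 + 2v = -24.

Bring every term to one side: -v^2 + 2v + 24 = 0.
Factor: -1(v + 4)(v - 6) = 0.
So v = -4 or v = 6.

v = -4 or v = 6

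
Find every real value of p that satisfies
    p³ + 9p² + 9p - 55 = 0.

p = -5.873 or p = -5 or p = 1.873

Possible rational roots are divisors of -55. Testing p = -5 gives 0, so (p + 5) is a factor.
Divide: p³ + 9p² + 9p - 55 = (p + 5)(p² + 4p - 11).
Apply the quadratic formula to p² + 4p - 11 = 0: p = (-4 ± √60)/2, i.e. p ≈ 1.873 or p ≈ -5.873.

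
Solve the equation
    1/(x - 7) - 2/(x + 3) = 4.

x = -3.4884 or x = 7.2384

Multiply both sides by (x - 7)(x + 3):
(x + 3) - 2(x - 7) = 4(x - 7)(x + 3).
Expand and collect terms: 4x² - 15x - 101 = 0.
By the quadratic formula, x = (15 ± √1841) / 8, so x ≈ 7.2384 or x ≈ -3.4884.
Neither value makes a denominator zero (x ≠ 7, x ≠ -3), so both are valid.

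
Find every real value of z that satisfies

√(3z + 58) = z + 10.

z = -3

Square both sides: 3z + 58 = (z + 10)².
Expand and rearrange: z² + 17z + 42 = 0.
Solving gives z = -3 or z = -14.
Check each candidate in the original equation:
  z = -3: √(49) = 7, while z + 10 = 7 — valid.
  z = -14: √(16) = 4, while z + 10 = -4 — extraneous.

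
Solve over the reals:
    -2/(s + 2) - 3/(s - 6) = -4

Multiply both sides by (s + 2)(s - 6):
-2(s - 6) - 3(s + 2) = -4(s + 2)(s - 6).
Expand and collect terms: -4s^2 + 21s + 42 = 0.
By the quadratic formula, s = (-21 +/- sqrt(1113)) / -8, so s ~= -1.5452 or s ~= 6.7952.
Neither value makes a denominator zero (s != -2, s != 6), so both are valid.

s = -1.5452 or s = 6.7952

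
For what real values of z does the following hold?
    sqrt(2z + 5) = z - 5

Square both sides: 2z + 5 = (z - 5)^2.
Expand and rearrange: z^2 - 12z + 20 = 0.
Solving gives z = 10 or z = 2.
Check each candidate in the original equation:
  z = 10: sqrt(25) = 5, while z - 5 = 5 — valid.
  z = 2: sqrt(9) = 3, while z - 5 = -3 — extraneous.

z = 10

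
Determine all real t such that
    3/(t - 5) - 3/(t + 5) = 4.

Multiply both sides by (t - 5)(t + 5):
3(t + 5) - 3(t - 5) = 4(t - 5)(t + 5).
Expand and collect terms: 4t² - 130 = 0.
By the quadratic formula, t = (0 ± √2080) / 8, so t ≈ 5.7009 or t ≈ -5.7009.
Neither value makes a denominator zero (t ≠ 5, t ≠ -5), so both are valid.

t = -5.7009 or t = 5.7009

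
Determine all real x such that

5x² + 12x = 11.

x = -3.1079 or x = 0.7079

Rearrange to standard form: 5x² + 12x - 11 = 0.
Discriminant: (12)² − 4·5·(-11) = 364.
Quadratic formula: x = (-12 ± √364) / 10.
So x = -6/5 + √(91)/5 ≈ 0.7079 or x = -√(91)/5 - 6/5 ≈ -3.1079.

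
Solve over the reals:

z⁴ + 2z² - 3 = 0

Let u = z². The equation becomes u² + 2u - 3 = 0.
Factor: (u + 3)(u - 1) = 0, so u = -3 or u = 1.
z² = -3 < 0 has no real solution.
z² = 1 gives z = ±1.

z = -1 or z = 1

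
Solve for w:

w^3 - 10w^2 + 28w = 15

Rearrange: w^3 - 10w^2 + 28w - 15 = 0.
Possible rational roots are divisors of -15. Testing w = 5 gives 0, so (w - 5) is a factor.
Divide: w^3 - 10w^2 + 28w - 15 = (w - 5)(w^2 - 5w + 3).
Apply the quadratic formula to w^2 - 5w + 3 = 0: w = (5 +/- sqrt(13))/2, i.e. w ~= 4.3028 or w ~= 0.6972.

w = 0.6972 or w = 4.3028 or w = 5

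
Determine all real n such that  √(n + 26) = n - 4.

n = 10

Square both sides: n + 26 = (n - 4)².
Expand and rearrange: n² - 9n - 10 = 0.
Solving gives n = 10 or n = -1.
Check each candidate in the original equation:
  n = 10: √(36) = 6, while n - 4 = 6 — valid.
  n = -1: √(25) = 5, while n - 4 = -5 — extraneous.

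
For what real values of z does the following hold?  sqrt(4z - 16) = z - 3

z = 5

Square both sides: 4z - 16 = (z - 3)^2.
Expand and rearrange: z^2 - 10z + 25 = 0.
This gives the repeated root z = 5.
Check in the original equation:
  z = 5: sqrt(4) = 2, while z - 3 = 2 — valid.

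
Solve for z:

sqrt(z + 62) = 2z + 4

z = 2

Square both sides: z + 62 = (2z + 4)^2.
Expand and rearrange: 4z^2 + 15z - 46 = 0.
Solving gives z = 2 or z = -5.75.
Check each candidate in the original equation:
  z = 2: sqrt(64) = 8, while 2z + 4 = 8 — valid.
  z = -5.75: sqrt(56.25) = 7.5, while 2z + 4 = -7.5 — extraneous.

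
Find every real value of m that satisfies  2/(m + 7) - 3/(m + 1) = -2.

m = -7.8197 or m = 0.3197

Multiply both sides by (m + 7)(m + 1):
2(m + 1) - 3(m + 7) = -2(m + 7)(m + 1).
Expand and collect terms: -2m² - 15m + 5 = 0.
By the quadratic formula, m = (15 ± √265) / -4, so m ≈ -7.8197 or m ≈ 0.3197.
Neither value makes a denominator zero (m ≠ -7, m ≠ -1), so both are valid.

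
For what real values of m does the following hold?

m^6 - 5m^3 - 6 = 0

m = -1 or m = 1.8171

Let u = m^3. The equation becomes u^2 - 5u - 6 = 0.
Factor: (u - 6)(u + 1) = 0, so u = 6 or u = -1.
m^3 = 6 gives m = (6)^(1/3) ~= 1.8171.
m^3 = -1 gives m = -1.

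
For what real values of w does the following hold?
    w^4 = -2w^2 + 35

Let u = w^2. The equation becomes u^2 + 2u - 35 = 0.
Factor: (u - 5)(u + 7) = 0, so u = 5 or u = -7.
w^2 = 5 gives w = +/-sqrt(5) ~= +/-2.2361.
w^2 = -7 < 0 has no real solution.

w = -2.2361 or w = 2.2361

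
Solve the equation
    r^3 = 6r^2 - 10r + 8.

Rearrange: r^3 - 6r^2 + 10r - 8 = 0.
Possible rational roots are divisors of -8. Testing r = 4 gives 0, so (r - 4) is a factor.
Divide: r^3 - 6r^2 + 10r - 8 = (r - 4)(r^2 - 2r + 2).
The quadratic r^2 - 2r + 2 has discriminant -4 < 0, so no further real roots.

r = 4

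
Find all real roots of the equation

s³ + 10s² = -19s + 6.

Rearrange: s³ + 10s² + 19s - 6 = 0.
Possible rational roots are divisors of -6. Testing s = -3 gives 0, so (s + 3) is a factor.
Divide: s³ + 10s² + 19s - 6 = (s + 3)(s² + 7s - 2).
Apply the quadratic formula to s² + 7s - 2 = 0: s = (-7 ± √57)/2, i.e. s ≈ 0.2749 or s ≈ -7.2749.

s = -7.2749 or s = -3 or s = 0.2749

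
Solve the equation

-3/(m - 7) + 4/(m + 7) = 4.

m = -5.9385 or m = 6.1885

Multiply both sides by (m - 7)(m + 7):
-3(m + 7) + 4(m - 7) = 4(m - 7)(m + 7).
Expand and collect terms: 4m² - m - 147 = 0.
By the quadratic formula, m = (1 ± √2353) / 8, so m ≈ 6.1885 or m ≈ -5.9385.
Neither value makes a denominator zero (m ≠ 7, m ≠ -7), so both are valid.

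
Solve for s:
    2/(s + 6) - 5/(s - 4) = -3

Multiply both sides by (s + 6)(s - 4):
2(s - 4) - 5(s + 6) = -3(s + 6)(s - 4).
Expand and collect terms: -3s² - 3s + 110 = 0.
By the quadratic formula, s = (3 ± √1329) / -6, so s ≈ -6.5759 or s ≈ 5.5759.
Neither value makes a denominator zero (s ≠ -6, s ≠ 4), so both are valid.

s = -6.5759 or s = 5.5759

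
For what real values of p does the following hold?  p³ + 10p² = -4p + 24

p = -9.2915 or p = -2 or p = 1.2915

Rearrange: p³ + 10p² + 4p - 24 = 0.
Possible rational roots are divisors of -24. Testing p = -2 gives 0, so (p + 2) is a factor.
Divide: p³ + 10p² + 4p - 24 = (p + 2)(p² + 8p - 12).
Apply the quadratic formula to p² + 8p - 12 = 0: p = (-8 ± √112)/2, i.e. p ≈ 1.2915 or p ≈ -9.2915.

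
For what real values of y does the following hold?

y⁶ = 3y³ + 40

y = -1.71 or y = 2

Let u = y³. The equation becomes u² - 3u - 40 = 0.
Factor: (u - 8)(u + 5) = 0, so u = 8 or u = -5.
y³ = 8 gives y = 2.
y³ = -5 gives y = -∛(5) ≈ -1.71.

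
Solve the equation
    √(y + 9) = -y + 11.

y = 7

Square both sides: y + 9 = (-y + 11)².
Expand and rearrange: y² - 23y + 112 = 0.
Solving gives y = 16 or y = 7.
Check each candidate in the original equation:
  y = 16: √(25) = 5, while -y + 11 = -5 — extraneous.
  y = 7: √(16) = 4, while -y + 11 = 4 — valid.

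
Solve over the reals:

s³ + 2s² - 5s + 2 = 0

s = -3.5616 or s = 0.5616 or s = 1

Possible rational roots are divisors of 2. Testing s = 1 gives 0, so (s - 1) is a factor.
Divide: s³ + 2s² - 5s + 2 = (s - 1)(s² + 3s - 2).
Apply the quadratic formula to s² + 3s - 2 = 0: s = (-3 ± √17)/2, i.e. s ≈ 0.5616 or s ≈ -3.5616.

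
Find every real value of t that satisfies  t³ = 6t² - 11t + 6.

Rearrange: t³ - 6t² + 11t - 6 = 0.
Possible rational roots are divisors of -6. Testing t = 1 gives 0, so (t - 1) is a factor.
Divide: t³ - 6t² + 11t - 6 = (t - 1)(t² - 5t + 6).
Factor the quadratic: t = 3 or t = 2.

t = 1 or t = 2 or t = 3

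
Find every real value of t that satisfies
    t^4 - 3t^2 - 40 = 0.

t = -2.8284 or t = 2.8284

Let u = t^2. The equation becomes u^2 - 3u - 40 = 0.
Factor: (u + 5)(u - 8) = 0, so u = -5 or u = 8.
t^2 = -5 < 0 has no real solution.
t^2 = 8 gives t = +/-2*sqrt(2) ~= +/-2.8284.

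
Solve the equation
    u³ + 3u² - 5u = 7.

u = -3.8284 or u = -1 or u = 1.8284

Rearrange: u³ + 3u² - 5u - 7 = 0.
Possible rational roots are divisors of -7. Testing u = -1 gives 0, so (u + 1) is a factor.
Divide: u³ + 3u² - 5u - 7 = (u + 1)(u² + 2u - 7).
Apply the quadratic formula to u² + 2u - 7 = 0: u = (-2 ± √32)/2, i.e. u ≈ 1.8284 or u ≈ -3.8284.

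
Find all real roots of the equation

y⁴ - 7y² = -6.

Let u = y². The equation becomes u² - 7u + 6 = 0.
Factor: (u - 6)(u - 1) = 0, so u = 6 or u = 1.
y² = 6 gives y = ±√(6) ≈ ±2.4495.
y² = 1 gives y = ±1.

y = -2.4495 or y = -1 or y = 1 or y = 2.4495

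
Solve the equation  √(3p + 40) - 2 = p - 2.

p = 8

Isolate the radical: √(3p + 40) = p.
Square both sides: 3p + 40 = (p)².
Expand and rearrange: p² - 3p - 40 = 0.
Solving gives p = 8 or p = -5.
Check each candidate in the original equation:
  p = 8: √(64) = 8, while p = 8 — valid.
  p = -5: √(25) = 5, while p = -5 — extraneous.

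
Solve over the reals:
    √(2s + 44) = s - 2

Square both sides: 2s + 44 = (s - 2)².
Expand and rearrange: s² - 6s - 40 = 0.
Solving gives s = 10 or s = -4.
Check each candidate in the original equation:
  s = 10: √(64) = 8, while s - 2 = 8 — valid.
  s = -4: √(36) = 6, while s - 2 = -6 — extraneous.

s = 10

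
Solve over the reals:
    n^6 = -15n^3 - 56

Let u = n^3. The equation becomes u^2 + 15u + 56 = 0.
Factor: (u + 8)(u + 7) = 0, so u = -8 or u = -7.
n^3 = -8 gives n = -2.
n^3 = -7 gives n = -(7)^(1/3) ~= -1.9129.

n = -2 or n = -1.9129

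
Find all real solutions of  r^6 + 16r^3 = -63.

Let u = r^3. The equation becomes u^2 + 16u + 63 = 0.
Factor: (u + 9)(u + 7) = 0, so u = -9 or u = -7.
r^3 = -9 gives r = -(9)^(1/3) ~= -2.0801.
r^3 = -7 gives r = -(7)^(1/3) ~= -1.9129.

r = -2.0801 or r = -1.9129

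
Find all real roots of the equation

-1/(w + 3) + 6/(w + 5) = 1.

w = -2 or w = -1

Multiply both sides by (w + 3)(w + 5):
-(w + 5) + 6(w + 3) = (w + 3)(w + 5).
Expand and collect terms: w^2 + 3w + 2 = 0.
Factor or apply the quadratic formula: w = -1 or w = -2.
Neither value makes a denominator zero (w != -3, w != -5), so both are valid.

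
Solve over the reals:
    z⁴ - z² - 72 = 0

z = -3 or z = 3

Let u = z². The equation becomes u² - u - 72 = 0.
Factor: (u - 9)(u + 8) = 0, so u = 9 or u = -8.
z² = 9 gives z = ±3.
z² = -8 < 0 has no real solution.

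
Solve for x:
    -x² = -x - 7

Rearrange to standard form: -x² + x + 7 = 0.
Discriminant: (1)² − 4·(-1)·7 = 29.
Quadratic formula: x = (-1 ± √29) / (-2).
So x = 1/2 - √(29)/2 ≈ -2.1926 or x = 1/2 + √(29)/2 ≈ 3.1926.

x = -2.1926 or x = 3.1926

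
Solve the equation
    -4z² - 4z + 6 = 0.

Discriminant: (-4)² − 4·(-4)·6 = 112.
Quadratic formula: z = (4 ± √112) / (-8).
So z = -√(7)/2 - 1/2 ≈ -1.8229 or z = -1/2 + √(7)/2 ≈ 0.8229.

z = -1.8229 or z = 0.8229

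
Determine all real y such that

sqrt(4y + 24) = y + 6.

Square both sides: 4y + 24 = (y + 6)^2.
Expand and rearrange: y^2 + 8y + 12 = 0.
Solving gives y = -2 or y = -6.
Check each candidate in the original equation:
  y = -2: sqrt(16) = 4, while y + 6 = 4 — valid.
  y = -6: sqrt(0) = 0, while y + 6 = 0 — valid.

y = -6 or y = -2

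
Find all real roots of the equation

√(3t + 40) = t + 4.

t = 3

Square both sides: 3t + 40 = (t + 4)².
Expand and rearrange: t² + 5t - 24 = 0.
Solving gives t = 3 or t = -8.
Check each candidate in the original equation:
  t = 3: √(49) = 7, while t + 4 = 7 — valid.
  t = -8: √(16) = 4, while t + 4 = -4 — extraneous.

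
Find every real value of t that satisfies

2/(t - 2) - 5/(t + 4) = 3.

t = -5.5311 or t = 2.5311

Multiply both sides by (t - 2)(t + 4):
2(t + 4) - 5(t - 2) = 3(t - 2)(t + 4).
Expand and collect terms: 3t² + 9t - 42 = 0.
By the quadratic formula, t = (-9 ± √585) / 6, so t ≈ 2.5311 or t ≈ -5.5311.
Neither value makes a denominator zero (t ≠ 2, t ≠ -4), so both are valid.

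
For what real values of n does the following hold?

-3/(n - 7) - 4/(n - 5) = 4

Multiply both sides by (n - 7)(n - 5):
-3(n - 5) - 4(n - 7) = 4(n - 7)(n - 5).
Expand and collect terms: 4n² - 41n + 97 = 0.
By the quadratic formula, n = (41 ± √129) / 8, so n ≈ 6.5447 or n ≈ 3.7053.
Neither value makes a denominator zero (n ≠ 7, n ≠ 5), so both are valid.

n = 3.7053 or n = 6.5447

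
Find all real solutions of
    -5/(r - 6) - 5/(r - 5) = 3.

Multiply both sides by (r - 6)(r - 5):
-5(r - 5) - 5(r - 6) = 3(r - 6)(r - 5).
Expand and collect terms: 3r^2 - 23r + 35 = 0.
By the quadratic formula, r = (23 +/- sqrt(109)) / 6, so r ~= 5.5734 or r ~= 2.0933.
Neither value makes a denominator zero (r != 6, r != 5), so both are valid.

r = 2.0933 or r = 5.5734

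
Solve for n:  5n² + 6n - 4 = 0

Discriminant: (6)² − 4·5·(-4) = 116.
Quadratic formula: n = (-6 ± √116) / 10.
So n = -3/5 + √(29)/5 ≈ 0.477 or n = -√(29)/5 - 3/5 ≈ -1.677.

n = -1.677 or n = 0.477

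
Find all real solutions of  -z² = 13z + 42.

z = -7 or z = -6

Bring every term to one side: -z² - 13z - 42 = 0.
Factor: -1(z + 7)(z + 6) = 0.
So z = -7 or z = -6.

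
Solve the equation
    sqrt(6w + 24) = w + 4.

Square both sides: 6w + 24 = (w + 4)^2.
Expand and rearrange: w^2 + 2w - 8 = 0.
Solving gives w = 2 or w = -4.
Check each candidate in the original equation:
  w = 2: sqrt(36) = 6, while w + 4 = 6 — valid.
  w = -4: sqrt(0) = 0, while w + 4 = 0 — valid.

w = -4 or w = 2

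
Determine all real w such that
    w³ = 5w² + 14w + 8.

Rearrange: w³ - 5w² - 14w - 8 = 0.
Possible rational roots are divisors of -8. Testing w = -1 gives 0, so (w + 1) is a factor.
Divide: w³ - 5w² - 14w - 8 = (w + 1)(w² - 6w - 8).
Apply the quadratic formula to w² - 6w - 8 = 0: w = (6 ± √68)/2, i.e. w ≈ 7.1231 or w ≈ -1.1231.

w = -1.1231 or w = -1 or w = 7.1231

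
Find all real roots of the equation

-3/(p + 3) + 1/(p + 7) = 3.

p = -6.5352 or p = -4.1315

Multiply both sides by (p + 3)(p + 7):
-3(p + 7) + (p + 3) = 3(p + 3)(p + 7).
Expand and collect terms: 3p² + 32p + 81 = 0.
By the quadratic formula, p = (-32 ± √52) / 6, so p ≈ -4.1315 or p ≈ -6.5352.
Neither value makes a denominator zero (p ≠ -3, p ≠ -7), so both are valid.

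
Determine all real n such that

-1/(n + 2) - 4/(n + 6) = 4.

n = -7.0521 or n = -2.1979

Multiply both sides by (n + 2)(n + 6):
-(n + 6) - 4(n + 2) = 4(n + 2)(n + 6).
Expand and collect terms: 4n^2 + 37n + 62 = 0.
By the quadratic formula, n = (-37 +/- sqrt(377)) / 8, so n ~= -2.1979 or n ~= -7.0521.
Neither value makes a denominator zero (n != -2, n != -6), so both are valid.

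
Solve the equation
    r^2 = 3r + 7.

r = -1.5414 or r = 4.5414

Rearrange to standard form: r^2 - 3r - 7 = 0.
Discriminant: (-3)^2 - 4*1*(-7) = 37.
Quadratic formula: r = (3 +/- sqrt(37)) / 2.
So r = 3/2 + sqrt(37)/2 ~= 4.5414 or r = 3/2 - sqrt(37)/2 ~= -1.5414.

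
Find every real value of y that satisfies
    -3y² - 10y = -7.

Rearrange to standard form: -3y² - 10y + 7 = 0.
Discriminant: (-10)² − 4·(-3)·7 = 184.
Quadratic formula: y = (10 ± √184) / (-6).
So y = -√(46)/3 - 5/3 ≈ -3.9274 or y = -5/3 + √(46)/3 ≈ 0.5941.

y = -3.9274 or y = 0.5941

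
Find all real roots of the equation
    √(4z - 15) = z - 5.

z = 10

Square both sides: 4z - 15 = (z - 5)².
Expand and rearrange: z² - 14z + 40 = 0.
Solving gives z = 10 or z = 4.
Check each candidate in the original equation:
  z = 10: √(25) = 5, while z - 5 = 5 — valid.
  z = 4: √(1) = 1, while z - 5 = -1 — extraneous.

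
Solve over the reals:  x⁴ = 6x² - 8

x = -2 or x = -1.4142 or x = 1.4142 or x = 2

Let u = x². The equation becomes u² - 6u + 8 = 0.
Factor: (u - 4)(u - 2) = 0, so u = 4 or u = 2.
x² = 4 gives x = ±2.
x² = 2 gives x = ±√(2) ≈ ±1.4142.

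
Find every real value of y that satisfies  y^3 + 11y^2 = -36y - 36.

y = -6 or y = -3 or y = -2

Rearrange: y^3 + 11y^2 + 36y + 36 = 0.
Possible rational roots are divisors of 36. Testing y = -3 gives 0, so (y + 3) is a factor.
Divide: y^3 + 11y^2 + 36y + 36 = (y + 3)(y^2 + 8y + 12).
Factor the quadratic: y = -2 or y = -6.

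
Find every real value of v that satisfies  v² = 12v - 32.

Bring every term to one side: v² - 12v + 32 = 0.
Factor: (v - 4)(v - 8) = 0.
So v = 4 or v = 8.

v = 4 or v = 8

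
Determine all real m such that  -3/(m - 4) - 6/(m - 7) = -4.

m = 4.4708 or m = 8.7792

Multiply both sides by (m - 4)(m - 7):
-3(m - 7) - 6(m - 4) = -4(m - 4)(m - 7).
Expand and collect terms: -4m^2 + 53m - 157 = 0.
By the quadratic formula, m = (-53 +/- sqrt(297)) / -8, so m ~= 4.4708 or m ~= 8.7792.
Neither value makes a denominator zero (m != 4, m != 7), so both are valid.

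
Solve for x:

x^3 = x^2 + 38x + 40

x = -5 or x = -1.1231 or x = 7.1231

Rearrange: x^3 - x^2 - 38x - 40 = 0.
Possible rational roots are divisors of -40. Testing x = -5 gives 0, so (x + 5) is a factor.
Divide: x^3 - x^2 - 38x - 40 = (x + 5)(x^2 - 6x - 8).
Apply the quadratic formula to x^2 - 6x - 8 = 0: x = (6 +/- sqrt(68))/2, i.e. x ~= 7.1231 or x ~= -1.1231.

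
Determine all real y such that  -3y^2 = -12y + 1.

y = 0.0851 or y = 3.9149

Rearrange to standard form: -3y^2 + 12y - 1 = 0.
Discriminant: (12)^2 - 4*(-3)*(-1) = 132.
Quadratic formula: y = (-12 +/- sqrt(132)) / (-6).
So y = 2 - sqrt(33)/3 ~= 0.0851 or y = sqrt(33)/3 + 2 ~= 3.9149.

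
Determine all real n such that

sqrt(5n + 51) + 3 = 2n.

Isolate the radical: sqrt(5n + 51) = 2n - 3.
Square both sides: 5n + 51 = (2n - 3)^2.
Expand and rearrange: 4n^2 - 17n - 42 = 0.
Solving gives n = 6 or n = -1.75.
Check each candidate in the original equation:
  n = 6: sqrt(81) = 9, while 2n - 3 = 9 — valid.
  n = -1.75: sqrt(42.25) = 6.5, while 2n - 3 = -6.5 — extraneous.

n = 6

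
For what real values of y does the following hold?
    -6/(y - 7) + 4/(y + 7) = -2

Multiply both sides by (y - 7)(y + 7):
-6(y + 7) + 4(y - 7) = -2(y - 7)(y + 7).
Expand and collect terms: -2y^2 + 2y + 168 = 0.
By the quadratic formula, y = (-2 +/- sqrt(1348)) / -4, so y ~= -8.6788 or y ~= 9.6788.
Neither value makes a denominator zero (y != 7, y != -7), so both are valid.

y = -8.6788 or y = 9.6788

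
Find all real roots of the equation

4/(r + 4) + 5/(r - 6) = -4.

Multiply both sides by (r + 4)(r - 6):
4(r - 6) + 5(r + 4) = -4(r + 4)(r - 6).
Expand and collect terms: -4r² - r + 100 = 0.
By the quadratic formula, r = (1 ± √1601) / -8, so r ≈ -5.1266 or r ≈ 4.8766.
Neither value makes a denominator zero (r ≠ -4, r ≠ 6), so both are valid.

r = -5.1266 or r = 4.8766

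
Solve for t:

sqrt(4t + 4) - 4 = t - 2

t = 0

Isolate the radical: sqrt(4t + 4) = t + 2.
Square both sides: 4t + 4 = (t + 2)^2.
Expand and rearrange: t^2 = 0.
This gives the repeated root t = 0.
Check in the original equation:
  t = 0: sqrt(4) = 2, while t + 2 = 2 — valid.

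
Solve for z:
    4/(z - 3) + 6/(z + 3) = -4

Multiply both sides by (z - 3)(z + 3):
4(z + 3) + 6(z - 3) = -4(z - 3)(z + 3).
Expand and collect terms: -4z² - 10z + 42 = 0.
By the quadratic formula, z = (10 ± √772) / -8, so z ≈ -4.7231 or z ≈ 2.2231.
Neither value makes a denominator zero (z ≠ 3, z ≠ -3), so both are valid.

z = -4.7231 or z = 2.2231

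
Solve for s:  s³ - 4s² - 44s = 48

s = -4 or s = -1.2915 or s = 9.2915

Rearrange: s³ - 4s² - 44s - 48 = 0.
Possible rational roots are divisors of -48. Testing s = -4 gives 0, so (s + 4) is a factor.
Divide: s³ - 4s² - 44s - 48 = (s + 4)(s² - 8s - 12).
Apply the quadratic formula to s² - 8s - 12 = 0: s = (8 ± √112)/2, i.e. s ≈ 9.2915 or s ≈ -1.2915.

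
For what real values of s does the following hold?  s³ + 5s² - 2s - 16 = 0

s = -4.7016 or s = -2 or s = 1.7016

Possible rational roots are divisors of -16. Testing s = -2 gives 0, so (s + 2) is a factor.
Divide: s³ + 5s² - 2s - 16 = (s + 2)(s² + 3s - 8).
Apply the quadratic formula to s² + 3s - 8 = 0: s = (-3 ± √41)/2, i.e. s ≈ 1.7016 or s ≈ -4.7016.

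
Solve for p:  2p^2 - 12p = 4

p = -0.3166 or p = 6.3166

Rearrange to standard form: 2p^2 - 12p - 4 = 0.
Discriminant: (-12)^2 - 4*2*(-4) = 176.
Quadratic formula: p = (12 +/- sqrt(176)) / 4.
So p = 3 + sqrt(11) ~= 6.3166 or p = 3 - sqrt(11) ~= -0.3166.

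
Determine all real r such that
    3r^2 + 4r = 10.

r = -2.6103 or r = 1.277

Rearrange to standard form: 3r^2 + 4r - 10 = 0.
Discriminant: (4)^2 - 4*3*(-10) = 136.
Quadratic formula: r = (-4 +/- sqrt(136)) / 6.
So r = -2/3 + sqrt(34)/3 ~= 1.277 or r = -sqrt(34)/3 - 2/3 ~= -2.6103.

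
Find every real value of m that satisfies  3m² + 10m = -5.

Rearrange to standard form: 3m² + 10m + 5 = 0.
Discriminant: (10)² − 4·3·5 = 40.
Quadratic formula: m = (-10 ± √40) / 6.
So m = -5/3 + √(10)/3 ≈ -0.6126 or m = -5/3 - √(10)/3 ≈ -2.7208.

m = -2.7208 or m = -0.6126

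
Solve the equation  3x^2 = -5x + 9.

Rearrange to standard form: 3x^2 + 5x - 9 = 0.
Discriminant: (5)^2 - 4*3*(-9) = 133.
Quadratic formula: x = (-5 +/- sqrt(133)) / 6.
So x = -5/6 + sqrt(133)/6 ~= 1.0888 or x = -sqrt(133)/6 - 5/6 ~= -2.7554.

x = -2.7554 or x = 1.0888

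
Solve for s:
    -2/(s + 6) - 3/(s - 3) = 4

Multiply both sides by (s + 6)(s - 3):
-2(s - 3) - 3(s + 6) = 4(s + 6)(s - 3).
Expand and collect terms: 4s² + 17s - 60 = 0.
By the quadratic formula, s = (-17 ± √1249) / 8, so s ≈ 2.2926 or s ≈ -6.5426.
Neither value makes a denominator zero (s ≠ -6, s ≠ 3), so both are valid.

s = -6.5426 or s = 2.2926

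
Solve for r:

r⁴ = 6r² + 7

r = -2.6458 or r = 2.6458

Let u = r². The equation becomes u² - 6u - 7 = 0.
Factor: (u + 1)(u - 7) = 0, so u = -1 or u = 7.
r² = -1 < 0 has no real solution.
r² = 7 gives r = ±√(7) ≈ ±2.6458.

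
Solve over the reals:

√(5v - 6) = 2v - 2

v = 1.25 or v = 2

Square both sides: 5v - 6 = (2v - 2)².
Expand and rearrange: 4v² - 13v + 10 = 0.
Solving gives v = 2 or v = 1.25.
Check each candidate in the original equation:
  v = 2: √(4) = 2, while 2v - 2 = 2 — valid.
  v = 1.25: √(0.25) = 0.5, while 2v - 2 = 0.5 — valid.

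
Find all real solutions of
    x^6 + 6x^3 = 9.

x = -1.9348 or x = 1.0751

Let u = x^3. The equation becomes u^2 + 6u - 9 = 0.
By the quadratic formula, u = -3 + 3*sqrt(2) or u = -3*sqrt(2) - 3.
x^3 = -3 + 3*sqrt(2) gives x = (-3 + 3*sqrt(2))^(1/3) ~= 1.0751.
x^3 = -3*sqrt(2) - 3 gives x = -(3 + 3*sqrt(2))^(1/3) ~= -1.9348.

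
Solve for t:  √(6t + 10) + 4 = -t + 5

Isolate the radical: √(6t + 10) = -t + 1.
Square both sides: 6t + 10 = (-t + 1)².
Expand and rearrange: t² - 8t - 9 = 0.
Solving gives t = 9 or t = -1.
Check each candidate in the original equation:
  t = 9: √(64) = 8, while -t + 1 = -8 — extraneous.
  t = -1: √(4) = 2, while -t + 1 = 2 — valid.

t = -1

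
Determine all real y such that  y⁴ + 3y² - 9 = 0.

Let u = y². The equation becomes u² + 3u - 9 = 0.
By the quadratic formula, u = -3/2 + 3·√(5)/2 or u = -3·√(5)/2 - 3/2.
y² = -3/2 + 3·√(5)/2 gives y = ±√(-3/2 + 3·√(5)/2) ≈ ±1.3617.
y² = -3·√(5)/2 - 3/2 < 0 has no real solution.

y = -1.3617 or y = 1.3617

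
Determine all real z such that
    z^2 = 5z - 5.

Rearrange to standard form: z^2 - 5z + 5 = 0.
Discriminant: (-5)^2 - 4*1*5 = 5.
Quadratic formula: z = (5 +/- sqrt(5)) / 2.
So z = sqrt(5)/2 + 5/2 ~= 3.618 or z = 5/2 - sqrt(5)/2 ~= 1.382.

z = 1.382 or z = 3.618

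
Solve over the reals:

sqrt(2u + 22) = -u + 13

Square both sides: 2u + 22 = (-u + 13)^2.
Expand and rearrange: u^2 - 28u + 147 = 0.
Solving gives u = 21 or u = 7.
Check each candidate in the original equation:
  u = 21: sqrt(64) = 8, while -u + 13 = -8 — extraneous.
  u = 7: sqrt(36) = 6, while -u + 13 = 6 — valid.

u = 7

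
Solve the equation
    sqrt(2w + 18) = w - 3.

w = 9

Square both sides: 2w + 18 = (w - 3)^2.
Expand and rearrange: w^2 - 8w - 9 = 0.
Solving gives w = 9 or w = -1.
Check each candidate in the original equation:
  w = 9: sqrt(36) = 6, while w - 3 = 6 — valid.
  w = -1: sqrt(16) = 4, while w - 3 = -4 — extraneous.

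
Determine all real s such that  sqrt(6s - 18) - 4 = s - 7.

Isolate the radical: sqrt(6s - 18) = s - 3.
Square both sides: 6s - 18 = (s - 3)^2.
Expand and rearrange: s^2 - 12s + 27 = 0.
Solving gives s = 9 or s = 3.
Check each candidate in the original equation:
  s = 9: sqrt(36) = 6, while s - 3 = 6 — valid.
  s = 3: sqrt(0) = 0, while s - 3 = 0 — valid.

s = 3 or s = 9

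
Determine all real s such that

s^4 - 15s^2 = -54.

s = -3 or s = -2.4495 or s = 2.4495 or s = 3

Let u = s^2. The equation becomes u^2 - 15u + 54 = 0.
Factor: (u - 6)(u - 9) = 0, so u = 6 or u = 9.
s^2 = 6 gives s = +/-sqrt(6) ~= +/-2.4495.
s^2 = 9 gives s = +/-3.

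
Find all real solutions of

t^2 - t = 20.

t = -4 or t = 5

Bring every term to one side: t^2 - t - 20 = 0.
Factor: (t - 5)(t + 4) = 0.
So t = 5 or t = -4.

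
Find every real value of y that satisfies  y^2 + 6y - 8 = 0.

Discriminant: (6)^2 - 4*1*(-8) = 68.
Quadratic formula: y = (-6 +/- sqrt(68)) / 2.
So y = -3 + sqrt(17) ~= 1.1231 or y = -sqrt(17) - 3 ~= -7.1231.

y = -7.1231 or y = 1.1231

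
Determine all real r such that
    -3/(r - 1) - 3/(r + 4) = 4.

r = -4.8601 or r = 0.3601

Multiply both sides by (r - 1)(r + 4):
-3(r + 4) - 3(r - 1) = 4(r - 1)(r + 4).
Expand and collect terms: 4r² + 18r - 7 = 0.
By the quadratic formula, r = (-18 ± √436) / 8, so r ≈ 0.3601 or r ≈ -4.8601.
Neither value makes a denominator zero (r ≠ 1, r ≠ -4), so both are valid.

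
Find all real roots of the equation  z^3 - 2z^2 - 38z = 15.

z = -5 or z = -0.4051 or z = 7.4051

Rearrange: z^3 - 2z^2 - 38z - 15 = 0.
Possible rational roots are divisors of -15. Testing z = -5 gives 0, so (z + 5) is a factor.
Divide: z^3 - 2z^2 - 38z - 15 = (z + 5)(z^2 - 7z - 3).
Apply the quadratic formula to z^2 - 7z - 3 = 0: z = (7 +/- sqrt(61))/2, i.e. z ~= 7.4051 or z ~= -0.4051.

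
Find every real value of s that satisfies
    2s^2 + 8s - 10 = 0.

s = -5 or s = 1

Factor: 2(s - 1)(s + 5) = 0.
So s = 1 or s = -5.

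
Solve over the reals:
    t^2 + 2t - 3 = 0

Factor: (t + 3)(t - 1) = 0.
So t = -3 or t = 1.

t = -3 or t = 1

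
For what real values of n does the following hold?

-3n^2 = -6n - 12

Rearrange to standard form: -3n^2 + 6n + 12 = 0.
Discriminant: (6)^2 - 4*(-3)*12 = 180.
Quadratic formula: n = (-6 +/- sqrt(180)) / (-6).
So n = 1 - sqrt(5) ~= -1.2361 or n = 1 + sqrt(5) ~= 3.2361.

n = -1.2361 or n = 3.2361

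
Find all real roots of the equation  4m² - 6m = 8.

Rearrange to standard form: 4m² - 6m - 8 = 0.
Discriminant: (-6)² − 4·4·(-8) = 164.
Quadratic formula: m = (6 ± √164) / 8.
So m = 3/4 + √(41)/4 ≈ 2.3508 or m = 3/4 - √(41)/4 ≈ -0.8508.

m = -0.8508 or m = 2.3508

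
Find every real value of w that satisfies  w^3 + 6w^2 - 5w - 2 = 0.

w = -6.7016 or w = -0.2984 or w = 1

Possible rational roots are divisors of -2. Testing w = 1 gives 0, so (w - 1) is a factor.
Divide: w^3 + 6w^2 - 5w - 2 = (w - 1)(w^2 + 7w + 2).
Apply the quadratic formula to w^2 + 7w + 2 = 0: w = (-7 +/- sqrt(41))/2, i.e. w ~= -0.2984 or w ~= -6.7016.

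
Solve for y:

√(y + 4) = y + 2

Square both sides: y + 4 = (y + 2)².
Expand and rearrange: y² + 3y = 0.
Solving gives y = 0 or y = -3.
Check each candidate in the original equation:
  y = 0: √(4) = 2, while y + 2 = 2 — valid.
  y = -3: √(1) = 1, while y + 2 = -1 — extraneous.

y = 0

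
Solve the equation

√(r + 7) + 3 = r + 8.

r = -3

Isolate the radical: √(r + 7) = r + 5.
Square both sides: r + 7 = (r + 5)².
Expand and rearrange: r² + 9r + 18 = 0.
Solving gives r = -3 or r = -6.
Check each candidate in the original equation:
  r = -3: √(4) = 2, while r + 5 = 2 — valid.
  r = -6: √(1) = 1, while r + 5 = -1 — extraneous.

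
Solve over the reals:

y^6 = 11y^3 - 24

y = 1.4422 or y = 2

Let u = y^3. The equation becomes u^2 - 11u + 24 = 0.
Factor: (u - 8)(u - 3) = 0, so u = 8 or u = 3.
y^3 = 8 gives y = 2.
y^3 = 3 gives y = (3)^(1/3) ~= 1.4422.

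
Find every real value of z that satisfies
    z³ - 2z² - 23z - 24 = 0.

z = -3 or z = -1.2749 or z = 6.2749

Possible rational roots are divisors of -24. Testing z = -3 gives 0, so (z + 3) is a factor.
Divide: z³ - 2z² - 23z - 24 = (z + 3)(z² - 5z - 8).
Apply the quadratic formula to z² - 5z - 8 = 0: z = (5 ± √57)/2, i.e. z ≈ 6.2749 or z ≈ -1.2749.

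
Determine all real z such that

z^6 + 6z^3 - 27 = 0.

Let u = z^3. The equation becomes u^2 + 6u - 27 = 0.
Factor: (u + 9)(u - 3) = 0, so u = -9 or u = 3.
z^3 = -9 gives z = -(9)^(1/3) ~= -2.0801.
z^3 = 3 gives z = (3)^(1/3) ~= 1.4422.

z = -2.0801 or z = 1.4422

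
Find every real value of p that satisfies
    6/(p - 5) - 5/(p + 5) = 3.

Multiply both sides by (p - 5)(p + 5):
6(p + 5) - 5(p - 5) = 3(p - 5)(p + 5).
Expand and collect terms: 3p^2 - p - 130 = 0.
By the quadratic formula, p = (1 +/- sqrt(1561)) / 6, so p ~= 6.7516 or p ~= -6.4182.
Neither value makes a denominator zero (p != 5, p != -5), so both are valid.

p = -6.4182 or p = 6.7516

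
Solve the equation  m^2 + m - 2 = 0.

m = -2 or m = 1

Factor: (m - 1)(m + 2) = 0.
So m = 1 or m = -2.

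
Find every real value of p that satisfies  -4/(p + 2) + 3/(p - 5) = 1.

p = -5.0828 or p = 7.0828

Multiply both sides by (p + 2)(p - 5):
-4(p - 5) + 3(p + 2) = (p + 2)(p - 5).
Expand and collect terms: p² - 2p - 36 = 0.
By the quadratic formula, p = (2 ± √148) / 2, so p ≈ 7.0828 or p ≈ -5.0828.
Neither value makes a denominator zero (p ≠ -2, p ≠ 5), so both are valid.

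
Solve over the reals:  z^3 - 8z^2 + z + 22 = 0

Possible rational roots are divisors of 22. Testing z = 2 gives 0, so (z - 2) is a factor.
Divide: z^3 - 8z^2 + z + 22 = (z - 2)(z^2 - 6z - 11).
Apply the quadratic formula to z^2 - 6z - 11 = 0: z = (6 +/- sqrt(80))/2, i.e. z ~= 7.4721 or z ~= -1.4721.

z = -1.4721 or z = 2 or z = 7.4721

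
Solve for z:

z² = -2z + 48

z = -8 or z = 6

Bring every term to one side: z² + 2z - 48 = 0.
Factor: (z - 6)(z + 8) = 0.
So z = 6 or z = -8.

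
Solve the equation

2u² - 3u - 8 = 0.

u = -1.386 or u = 2.886

Discriminant: (-3)² − 4·2·(-8) = 73.
Quadratic formula: u = (3 ± √73) / 4.
So u = 3/4 + √(73)/4 ≈ 2.886 or u = 3/4 - √(73)/4 ≈ -1.386.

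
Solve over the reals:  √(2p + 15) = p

Square both sides: 2p + 15 = (p)².
Expand and rearrange: p² - 2p - 15 = 0.
Solving gives p = 5 or p = -3.
Check each candidate in the original equation:
  p = 5: √(25) = 5, while p = 5 — valid.
  p = -3: √(9) = 3, while p = -3 — extraneous.

p = 5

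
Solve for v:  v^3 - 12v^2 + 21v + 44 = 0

Possible rational roots are divisors of 44. Testing v = 4 gives 0, so (v - 4) is a factor.
Divide: v^3 - 12v^2 + 21v + 44 = (v - 4)(v^2 - 8v - 11).
Apply the quadratic formula to v^2 - 8v - 11 = 0: v = (8 +/- sqrt(108))/2, i.e. v ~= 9.1962 or v ~= -1.1962.

v = -1.1962 or v = 4 or v = 9.1962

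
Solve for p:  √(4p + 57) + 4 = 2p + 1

p = 6

Isolate the radical: √(4p + 57) = 2p - 3.
Square both sides: 4p + 57 = (2p - 3)².
Expand and rearrange: 4p² - 16p - 48 = 0.
Solving gives p = 6 or p = -2.
Check each candidate in the original equation:
  p = 6: √(81) = 9, while 2p - 3 = 9 — valid.
  p = -2: √(49) = 7, while 2p - 3 = -7 — extraneous.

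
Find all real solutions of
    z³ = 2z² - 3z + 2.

z = 1

Rearrange: z³ - 2z² + 3z - 2 = 0.
Possible rational roots are divisors of -2. Testing z = 1 gives 0, so (z - 1) is a factor.
Divide: z³ - 2z² + 3z - 2 = (z - 1)(z² - z + 2).
The quadratic z² - z + 2 has discriminant -7 < 0, so no further real roots.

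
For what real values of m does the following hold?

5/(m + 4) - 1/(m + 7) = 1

Multiply both sides by (m + 4)(m + 7):
5(m + 7) - (m + 4) = (m + 4)(m + 7).
Expand and collect terms: m² + 7m - 3 = 0.
By the quadratic formula, m = (-7 ± √61) / 2, so m ≈ 0.4051 or m ≈ -7.4051.
Neither value makes a denominator zero (m ≠ -4, m ≠ -7), so both are valid.

m = -7.4051 or m = 0.4051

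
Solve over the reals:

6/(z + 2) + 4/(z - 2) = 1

Multiply both sides by (z + 2)(z - 2):
6(z - 2) + 4(z + 2) = (z + 2)(z - 2).
Expand and collect terms: z^2 - 10z = 0.
Factor or apply the quadratic formula: z = 10 or z = 0.
Neither value makes a denominator zero (z != -2, z != 2), so both are valid.

z = 0 or z = 10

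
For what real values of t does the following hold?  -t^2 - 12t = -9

Rearrange to standard form: -t^2 - 12t + 9 = 0.
Discriminant: (-12)^2 - 4*(-1)*9 = 180.
Quadratic formula: t = (12 +/- sqrt(180)) / (-2).
So t = -3*sqrt(5) - 6 ~= -12.7082 or t = -6 + 3*sqrt(5) ~= 0.7082.

t = -12.7082 or t = 0.7082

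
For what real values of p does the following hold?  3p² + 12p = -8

p = -3.1547 or p = -0.8453

Rearrange to standard form: 3p² + 12p + 8 = 0.
Discriminant: (12)² − 4·3·8 = 48.
Quadratic formula: p = (-12 ± √48) / 6.
So p = -2 + 2·√(3)/3 ≈ -0.8453 or p = -2 - 2·√(3)/3 ≈ -3.1547.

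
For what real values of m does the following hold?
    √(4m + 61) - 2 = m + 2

Isolate the radical: √(4m + 61) = m + 4.
Square both sides: 4m + 61 = (m + 4)².
Expand and rearrange: m² + 4m - 45 = 0.
Solving gives m = 5 or m = -9.
Check each candidate in the original equation:
  m = 5: √(81) = 9, while m + 4 = 9 — valid.
  m = -9: √(25) = 5, while m + 4 = -5 — extraneous.

m = 5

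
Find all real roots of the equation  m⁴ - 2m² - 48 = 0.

m = -2.8284 or m = 2.8284

Let u = m². The equation becomes u² - 2u - 48 = 0.
Factor: (u + 6)(u - 8) = 0, so u = -6 or u = 8.
m² = -6 < 0 has no real solution.
m² = 8 gives m = ±2·√(2) ≈ ±2.8284.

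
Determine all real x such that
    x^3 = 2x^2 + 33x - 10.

Rearrange: x^3 - 2x^2 - 33x + 10 = 0.
Possible rational roots are divisors of 10. Testing x = -5 gives 0, so (x + 5) is a factor.
Divide: x^3 - 2x^2 - 33x + 10 = (x + 5)(x^2 - 7x + 2).
Apply the quadratic formula to x^2 - 7x + 2 = 0: x = (7 +/- sqrt(41))/2, i.e. x ~= 6.7016 or x ~= 0.2984.

x = -5 or x = 0.2984 or x = 6.7016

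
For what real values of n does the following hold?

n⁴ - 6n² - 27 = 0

n = -3 or n = 3

Let u = n². The equation becomes u² - 6u - 27 = 0.
Factor: (u + 3)(u - 9) = 0, so u = -3 or u = 9.
n² = -3 < 0 has no real solution.
n² = 9 gives n = ±3.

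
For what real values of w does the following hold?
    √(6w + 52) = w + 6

w = 2

Square both sides: 6w + 52 = (w + 6)².
Expand and rearrange: w² + 6w - 16 = 0.
Solving gives w = 2 or w = -8.
Check each candidate in the original equation:
  w = 2: √(64) = 8, while w + 6 = 8 — valid.
  w = -8: √(4) = 2, while w + 6 = -2 — extraneous.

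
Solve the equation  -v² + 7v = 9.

v = 1.6972 or v = 5.3028

Rearrange to standard form: -v² + 7v - 9 = 0.
Discriminant: (7)² − 4·(-1)·(-9) = 13.
Quadratic formula: v = (-7 ± √13) / (-2).
So v = 7/2 - √(13)/2 ≈ 1.6972 or v = √(13)/2 + 7/2 ≈ 5.3028.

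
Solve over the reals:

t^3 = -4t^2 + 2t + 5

Rearrange: t^3 + 4t^2 - 2t - 5 = 0.
Possible rational roots are divisors of -5. Testing t = -1 gives 0, so (t + 1) is a factor.
Divide: t^3 + 4t^2 - 2t - 5 = (t + 1)(t^2 + 3t - 5).
Apply the quadratic formula to t^2 + 3t - 5 = 0: t = (-3 +/- sqrt(29))/2, i.e. t ~= 1.1926 or t ~= -4.1926.

t = -4.1926 or t = -1 or t = 1.1926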